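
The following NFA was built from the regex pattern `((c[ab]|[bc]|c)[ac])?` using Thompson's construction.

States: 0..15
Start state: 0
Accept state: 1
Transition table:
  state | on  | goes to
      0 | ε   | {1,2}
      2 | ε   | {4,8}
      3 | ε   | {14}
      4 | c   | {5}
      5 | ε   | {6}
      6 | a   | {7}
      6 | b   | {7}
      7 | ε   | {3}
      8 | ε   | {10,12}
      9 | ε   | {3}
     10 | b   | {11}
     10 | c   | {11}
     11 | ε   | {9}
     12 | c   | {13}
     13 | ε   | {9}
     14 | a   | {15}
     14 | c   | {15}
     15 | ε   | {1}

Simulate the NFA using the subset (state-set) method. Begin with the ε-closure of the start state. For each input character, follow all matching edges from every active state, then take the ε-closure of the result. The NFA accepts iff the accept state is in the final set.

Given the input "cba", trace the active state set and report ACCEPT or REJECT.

initial (ε-close {0}): {0,1,2,4,8,10,12}
'c' @ 1: {3,5,6,9,11,13,14}
'b' @ 2: {3,7,14}
'a' @ 3: {1,15}  ✓accept
after full input: {1,15}  (accept=1 in)

Answer: ACCEPT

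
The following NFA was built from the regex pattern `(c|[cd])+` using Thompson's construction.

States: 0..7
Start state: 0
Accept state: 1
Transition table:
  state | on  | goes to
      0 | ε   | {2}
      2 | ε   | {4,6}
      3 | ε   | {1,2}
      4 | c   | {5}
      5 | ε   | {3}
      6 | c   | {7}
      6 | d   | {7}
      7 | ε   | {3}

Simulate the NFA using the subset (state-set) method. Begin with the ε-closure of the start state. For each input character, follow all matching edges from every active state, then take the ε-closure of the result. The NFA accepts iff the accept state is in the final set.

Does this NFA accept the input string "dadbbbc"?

start: ε-closure({0}) = {0,2,4,6}
'd' @ 1: {1,2,3,4,6,7}  ✓accept
'a' @ 2: {}  — no active states
rest 'dbbbc' ignored (set empty)
end set {} — state 1 not in

Answer: REJECT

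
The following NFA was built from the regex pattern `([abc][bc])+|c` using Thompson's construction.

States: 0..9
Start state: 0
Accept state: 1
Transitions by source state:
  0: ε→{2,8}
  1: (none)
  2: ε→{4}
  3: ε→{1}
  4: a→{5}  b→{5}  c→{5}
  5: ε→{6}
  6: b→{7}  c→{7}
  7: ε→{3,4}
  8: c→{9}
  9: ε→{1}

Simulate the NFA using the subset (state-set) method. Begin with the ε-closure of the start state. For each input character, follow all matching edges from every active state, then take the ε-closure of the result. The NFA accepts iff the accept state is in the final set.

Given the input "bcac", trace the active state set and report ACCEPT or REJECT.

start: ε-closure({0}) = {0,2,4,8}
'b' @ 1: {5,6}
'c' @ 2: {1,3,4,7}  ✓accept
'a' @ 3: {5,6}
'c' @ 4: {1,3,4,7}  ✓accept
after full input: {1,3,4,7}  (accept=1 in)

Answer: ACCEPT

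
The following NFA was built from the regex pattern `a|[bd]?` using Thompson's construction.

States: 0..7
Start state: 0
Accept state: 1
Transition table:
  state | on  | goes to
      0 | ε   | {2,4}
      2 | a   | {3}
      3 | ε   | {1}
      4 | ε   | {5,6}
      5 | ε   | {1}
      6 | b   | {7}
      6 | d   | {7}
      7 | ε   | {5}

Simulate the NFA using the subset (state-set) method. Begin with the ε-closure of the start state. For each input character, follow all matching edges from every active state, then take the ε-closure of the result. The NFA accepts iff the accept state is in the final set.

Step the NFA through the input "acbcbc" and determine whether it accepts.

Answer: REJECT

Steps:
start: ε-closure({0}) = {0,1,2,4,5,6}
'a' @ 1: {1,3}  [accepting]
'c' @ 2: {}  — no active states
rest 'bcbc' ignored (set empty)
end set {} — state 1 not in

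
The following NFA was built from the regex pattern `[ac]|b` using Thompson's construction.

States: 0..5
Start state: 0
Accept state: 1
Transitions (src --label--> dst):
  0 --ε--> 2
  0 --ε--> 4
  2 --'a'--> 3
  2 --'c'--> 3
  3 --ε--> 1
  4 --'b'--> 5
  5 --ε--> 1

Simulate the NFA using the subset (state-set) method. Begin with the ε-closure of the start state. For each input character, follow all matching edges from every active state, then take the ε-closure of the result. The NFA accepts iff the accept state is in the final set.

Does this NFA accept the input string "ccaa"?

Answer: REJECT

Trace:
S₀ = ε-closure({0}) = {0,2,4}
'c' @ 1: {1,3}  [accepting]
'c' @ 2: {}  — no active states
rest 'aa' ignored (set empty)
final: {}; accept 1 not in set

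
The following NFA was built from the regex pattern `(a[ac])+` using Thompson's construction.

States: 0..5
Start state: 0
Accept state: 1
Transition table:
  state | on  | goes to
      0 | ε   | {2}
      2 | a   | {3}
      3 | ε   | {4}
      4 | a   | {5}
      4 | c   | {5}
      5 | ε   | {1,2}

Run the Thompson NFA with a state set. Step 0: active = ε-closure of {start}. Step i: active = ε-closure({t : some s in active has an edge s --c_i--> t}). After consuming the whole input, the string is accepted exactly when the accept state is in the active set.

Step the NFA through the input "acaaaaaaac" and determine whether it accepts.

S₀ = ε-closure({0}) = {0,2}
'a' @ 1: {3,4}
'c' @ 2: {1,2,5}  (accept∈set)
'a' @ 3: {3,4}
'a' @ 4: {1,2,5}  (accept∈set)
'a' @ 5: {3,4}
'a' @ 6: {1,2,5}  (accept∈set)
'a' @ 7: {3,4}
'a' @ 8: {1,2,5}  (accept∈set)
'a' @ 9: {3,4}
'c' @ 10: {1,2,5}  (accept∈set)
end set {1,2,5} — state 1 in

Answer: ACCEPT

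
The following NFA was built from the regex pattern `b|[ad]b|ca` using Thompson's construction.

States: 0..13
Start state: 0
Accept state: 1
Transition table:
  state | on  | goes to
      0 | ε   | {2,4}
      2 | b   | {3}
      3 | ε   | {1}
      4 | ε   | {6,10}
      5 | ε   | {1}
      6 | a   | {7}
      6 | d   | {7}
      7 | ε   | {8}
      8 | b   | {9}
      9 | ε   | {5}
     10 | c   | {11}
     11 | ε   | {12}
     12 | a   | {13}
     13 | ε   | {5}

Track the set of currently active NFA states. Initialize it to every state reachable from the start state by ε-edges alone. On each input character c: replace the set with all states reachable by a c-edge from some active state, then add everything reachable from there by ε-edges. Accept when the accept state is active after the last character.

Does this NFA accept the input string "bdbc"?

Answer: REJECT

Trace:
start: ε-closure({0}) = {0,2,4,6,10}
'b' @ 1: {1,3}  (accept∈set)
'd' @ 2: {}  — dead — no transitions
rest 'bc' ignored (set empty)
final: {}; accept 1 not in set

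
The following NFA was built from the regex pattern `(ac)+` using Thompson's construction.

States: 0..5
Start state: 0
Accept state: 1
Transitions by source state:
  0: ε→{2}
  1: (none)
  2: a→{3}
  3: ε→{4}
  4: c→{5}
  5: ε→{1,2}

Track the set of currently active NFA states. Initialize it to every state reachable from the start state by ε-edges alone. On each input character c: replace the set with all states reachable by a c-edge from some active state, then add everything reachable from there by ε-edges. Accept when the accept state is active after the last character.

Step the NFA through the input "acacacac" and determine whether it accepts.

S₀ = ε-closure({0}) = {0,2}
'a' @ 1: {3,4}
'c' @ 2: {1,2,5}  ✓accept
'a' @ 3: {3,4}
'c' @ 4: {1,2,5}  ✓accept
'a' @ 5: {3,4}
'c' @ 6: {1,2,5}  ✓accept
'a' @ 7: {3,4}
'c' @ 8: {1,2,5}  ✓accept
final: {1,2,5}; accept 1 in set

Answer: ACCEPT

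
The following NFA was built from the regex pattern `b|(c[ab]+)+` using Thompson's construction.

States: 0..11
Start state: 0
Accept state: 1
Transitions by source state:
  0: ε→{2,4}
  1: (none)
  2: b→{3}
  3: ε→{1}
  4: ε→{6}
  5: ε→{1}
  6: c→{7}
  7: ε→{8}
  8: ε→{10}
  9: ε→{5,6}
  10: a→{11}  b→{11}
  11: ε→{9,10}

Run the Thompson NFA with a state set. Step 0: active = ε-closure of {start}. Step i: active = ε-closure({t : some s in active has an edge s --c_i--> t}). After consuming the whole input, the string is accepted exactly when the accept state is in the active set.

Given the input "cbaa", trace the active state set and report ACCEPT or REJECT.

start: ε-closure({0}) = {0,2,4,6}
'c' @ 1: {7,8,10}
'b' @ 2: {1,5,6,9,10,11}  [accepting]
'a' @ 3: {1,5,6,9,10,11}  [accepting]
'a' @ 4: {1,5,6,9,10,11}  [accepting]
after full input: {1,5,6,9,10,11}  (accept=1 in)

Answer: ACCEPT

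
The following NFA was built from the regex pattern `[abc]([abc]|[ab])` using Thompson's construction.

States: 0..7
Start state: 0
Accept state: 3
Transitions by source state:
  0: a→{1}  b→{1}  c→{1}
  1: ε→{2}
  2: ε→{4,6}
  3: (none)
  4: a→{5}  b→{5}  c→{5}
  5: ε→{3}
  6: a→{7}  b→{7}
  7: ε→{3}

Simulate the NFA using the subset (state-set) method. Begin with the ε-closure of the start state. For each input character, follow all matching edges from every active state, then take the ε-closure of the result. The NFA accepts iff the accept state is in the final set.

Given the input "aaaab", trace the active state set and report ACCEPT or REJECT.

Answer: REJECT

Steps:
initial (ε-close {0}): {0}
'a' @ 1: {1,2,4,6}
'a' @ 2: {3,5,7}  ✓accept
'a' @ 3: {}  — state set empty
rest 'ab' ignored (set empty)
after full input: {}  (accept=3 not in)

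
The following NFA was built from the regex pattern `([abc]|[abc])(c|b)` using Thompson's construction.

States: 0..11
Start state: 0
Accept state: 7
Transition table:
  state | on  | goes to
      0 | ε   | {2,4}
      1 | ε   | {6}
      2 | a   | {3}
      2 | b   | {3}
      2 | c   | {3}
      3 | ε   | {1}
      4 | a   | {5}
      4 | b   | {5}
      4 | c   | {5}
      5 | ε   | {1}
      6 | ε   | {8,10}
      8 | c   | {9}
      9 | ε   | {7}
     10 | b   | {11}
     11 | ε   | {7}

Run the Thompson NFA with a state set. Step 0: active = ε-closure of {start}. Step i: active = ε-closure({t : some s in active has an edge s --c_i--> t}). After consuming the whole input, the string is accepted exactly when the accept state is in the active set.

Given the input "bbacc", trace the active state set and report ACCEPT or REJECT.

start: ε-closure({0}) = {0,2,4}
'b' @ 1: {1,3,5,6,8,10}
'b' @ 2: {7,11}  ✓accept
'a' @ 3: {}  — no active states
rest 'cc' ignored (set empty)
final: {}; accept 7 not in set

Answer: REJECT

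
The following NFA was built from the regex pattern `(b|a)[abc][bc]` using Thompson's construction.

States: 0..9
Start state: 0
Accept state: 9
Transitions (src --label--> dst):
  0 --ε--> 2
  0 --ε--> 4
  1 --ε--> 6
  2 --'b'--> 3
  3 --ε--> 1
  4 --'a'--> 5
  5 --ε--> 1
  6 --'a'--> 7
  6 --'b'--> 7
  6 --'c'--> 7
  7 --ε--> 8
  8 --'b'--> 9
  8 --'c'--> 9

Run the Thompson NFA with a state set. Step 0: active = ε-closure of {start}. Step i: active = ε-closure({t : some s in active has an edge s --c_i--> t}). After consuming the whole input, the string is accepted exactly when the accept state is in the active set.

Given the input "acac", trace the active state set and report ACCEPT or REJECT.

start: ε-closure({0}) = {0,2,4}
'a' @ 1: {1,5,6}
'c' @ 2: {7,8}
'a' @ 3: {}  — no active states
rest 'c' ignored (set empty)
after full input: {}  (accept=9 not in)

Answer: REJECT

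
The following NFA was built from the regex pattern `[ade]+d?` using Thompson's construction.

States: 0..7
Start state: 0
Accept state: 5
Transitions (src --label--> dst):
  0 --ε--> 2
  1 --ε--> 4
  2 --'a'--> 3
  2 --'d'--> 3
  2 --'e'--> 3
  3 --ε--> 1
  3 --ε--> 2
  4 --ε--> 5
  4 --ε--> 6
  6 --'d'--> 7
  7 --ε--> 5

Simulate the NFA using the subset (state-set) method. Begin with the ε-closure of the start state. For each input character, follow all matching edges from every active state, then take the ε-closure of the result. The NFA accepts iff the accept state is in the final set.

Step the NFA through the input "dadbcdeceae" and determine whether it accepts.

Answer: REJECT

Steps:
start: ε-closure({0}) = {0,2}
'd' @ 1: {1,2,3,4,5,6}  [accepting]
'a' @ 2: {1,2,3,4,5,6}  [accepting]
'd' @ 3: {1,2,3,4,5,6,7}  [accepting]
'b' @ 4: {}  — dead — no transitions
rest 'cdeceae' ignored (set empty)
after full input: {}  (accept=5 not in)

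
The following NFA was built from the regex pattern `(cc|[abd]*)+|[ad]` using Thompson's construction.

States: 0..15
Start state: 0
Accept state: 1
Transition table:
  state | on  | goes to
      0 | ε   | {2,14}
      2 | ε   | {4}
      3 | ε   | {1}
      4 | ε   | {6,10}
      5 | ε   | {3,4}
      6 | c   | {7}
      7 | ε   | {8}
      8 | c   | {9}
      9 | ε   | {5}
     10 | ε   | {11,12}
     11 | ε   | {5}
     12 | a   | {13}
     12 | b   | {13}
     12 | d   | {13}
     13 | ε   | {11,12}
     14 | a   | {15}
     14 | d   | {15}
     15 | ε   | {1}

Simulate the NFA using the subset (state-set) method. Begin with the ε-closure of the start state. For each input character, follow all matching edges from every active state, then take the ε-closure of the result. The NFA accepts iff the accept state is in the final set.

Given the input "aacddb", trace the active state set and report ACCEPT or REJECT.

start: ε-closure({0}) = {0,1,2,3,4,5,6,10,11,12,14}
'a' @ 1: {1,3,4,5,6,10,11,12,13,15}  ✓accept
'a' @ 2: {1,3,4,5,6,10,11,12,13}  ✓accept
'c' @ 3: {7,8}
'd' @ 4: {}  — state set empty
rest 'db' ignored (set empty)
end set {} — state 1 not in

Answer: REJECT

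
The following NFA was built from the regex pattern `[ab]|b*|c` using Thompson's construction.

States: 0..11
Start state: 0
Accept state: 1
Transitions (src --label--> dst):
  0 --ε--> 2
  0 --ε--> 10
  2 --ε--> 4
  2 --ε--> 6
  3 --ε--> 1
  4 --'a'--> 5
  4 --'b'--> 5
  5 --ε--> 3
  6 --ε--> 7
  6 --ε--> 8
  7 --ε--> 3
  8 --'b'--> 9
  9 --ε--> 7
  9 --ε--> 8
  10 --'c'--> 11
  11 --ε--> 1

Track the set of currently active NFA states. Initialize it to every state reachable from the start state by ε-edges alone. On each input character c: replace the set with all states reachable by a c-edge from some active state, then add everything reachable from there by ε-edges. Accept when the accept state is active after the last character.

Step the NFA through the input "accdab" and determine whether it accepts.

start: ε-closure({0}) = {0,1,2,3,4,6,7,8,10}
'a' @ 1: {1,3,5}  (accept∈set)
'c' @ 2: {}  — no active states
rest 'cdab' ignored (set empty)
end set {} — state 1 not in

Answer: REJECT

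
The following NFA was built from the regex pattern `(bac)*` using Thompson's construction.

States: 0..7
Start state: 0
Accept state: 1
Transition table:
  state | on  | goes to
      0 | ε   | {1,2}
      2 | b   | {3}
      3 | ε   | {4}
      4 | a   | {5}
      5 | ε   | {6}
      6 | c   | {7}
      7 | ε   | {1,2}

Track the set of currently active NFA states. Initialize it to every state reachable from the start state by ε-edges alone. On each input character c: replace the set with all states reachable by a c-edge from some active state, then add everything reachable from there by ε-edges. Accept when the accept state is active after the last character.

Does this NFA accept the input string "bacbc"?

Answer: REJECT

Steps:
start: ε-closure({0}) = {0,1,2}
'b' @ 1: {3,4}
'a' @ 2: {5,6}
'c' @ 3: {1,2,7}  ✓accept
'b' @ 4: {3,4}
'c' @ 5: {}  — dead — no transitions
final: {}; accept 1 not in set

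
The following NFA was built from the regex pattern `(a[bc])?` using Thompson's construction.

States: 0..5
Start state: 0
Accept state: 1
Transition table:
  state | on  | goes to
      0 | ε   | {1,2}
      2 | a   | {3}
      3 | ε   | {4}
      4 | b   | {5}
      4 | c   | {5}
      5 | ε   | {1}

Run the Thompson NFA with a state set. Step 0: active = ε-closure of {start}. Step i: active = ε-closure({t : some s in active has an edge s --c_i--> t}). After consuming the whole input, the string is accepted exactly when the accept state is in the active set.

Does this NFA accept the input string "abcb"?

S₀ = ε-closure({0}) = {0,1,2}
'a' @ 1: {3,4}
'b' @ 2: {1,5}  ✓accept
'c' @ 3: {}  — dead — no transitions
rest 'b' ignored (set empty)
end set {} — state 1 not in

Answer: REJECT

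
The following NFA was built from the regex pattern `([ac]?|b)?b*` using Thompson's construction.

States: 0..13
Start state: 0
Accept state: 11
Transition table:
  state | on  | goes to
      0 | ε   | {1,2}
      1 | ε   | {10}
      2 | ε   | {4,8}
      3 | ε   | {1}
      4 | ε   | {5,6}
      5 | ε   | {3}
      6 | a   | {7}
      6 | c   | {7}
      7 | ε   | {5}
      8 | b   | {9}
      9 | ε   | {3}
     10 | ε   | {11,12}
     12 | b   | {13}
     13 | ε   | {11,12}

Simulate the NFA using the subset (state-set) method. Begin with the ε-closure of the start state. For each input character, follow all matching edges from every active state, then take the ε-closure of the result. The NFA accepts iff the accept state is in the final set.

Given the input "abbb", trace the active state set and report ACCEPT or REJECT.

S₀ = ε-closure({0}) = {0,1,2,3,4,5,6,8,10,11,12}
'a' @ 1: {1,3,5,7,10,11,12}  (accept∈set)
'b' @ 2: {11,12,13}  (accept∈set)
'b' @ 3: {11,12,13}  (accept∈set)
'b' @ 4: {11,12,13}  (accept∈set)
end set {11,12,13} — state 11 in

Answer: ACCEPT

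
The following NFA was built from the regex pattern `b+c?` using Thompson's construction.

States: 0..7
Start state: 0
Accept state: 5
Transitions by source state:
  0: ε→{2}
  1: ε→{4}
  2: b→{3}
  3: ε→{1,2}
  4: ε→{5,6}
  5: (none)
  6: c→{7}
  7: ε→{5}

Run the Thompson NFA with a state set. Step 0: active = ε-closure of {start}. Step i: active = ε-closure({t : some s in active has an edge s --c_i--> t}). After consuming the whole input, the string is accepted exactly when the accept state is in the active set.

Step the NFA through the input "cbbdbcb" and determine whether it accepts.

start: ε-closure({0}) = {0,2}
'c' @ 1: {}  — dead — no transitions
rest 'bbdbcb' ignored (set empty)
final: {}; accept 5 not in set

Answer: REJECT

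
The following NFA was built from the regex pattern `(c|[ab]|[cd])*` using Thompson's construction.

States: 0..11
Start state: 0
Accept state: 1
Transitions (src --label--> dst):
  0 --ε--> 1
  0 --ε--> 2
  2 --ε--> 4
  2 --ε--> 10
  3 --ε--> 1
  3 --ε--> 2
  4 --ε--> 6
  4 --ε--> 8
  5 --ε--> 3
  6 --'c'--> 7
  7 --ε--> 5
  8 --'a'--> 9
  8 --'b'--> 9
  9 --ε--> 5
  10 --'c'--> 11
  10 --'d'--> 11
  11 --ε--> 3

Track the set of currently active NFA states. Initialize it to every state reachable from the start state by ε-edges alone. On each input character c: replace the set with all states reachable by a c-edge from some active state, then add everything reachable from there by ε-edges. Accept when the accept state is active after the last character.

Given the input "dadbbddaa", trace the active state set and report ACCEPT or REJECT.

Answer: ACCEPT

Steps:
S₀ = ε-closure({0}) = {0,1,2,4,6,8,10}
'd' @ 1: {1,2,3,4,6,8,10,11}  ✓accept
'a' @ 2: {1,2,3,4,5,6,8,9,10}  ✓accept
'd' @ 3: {1,2,3,4,6,8,10,11}  ✓accept
'b' @ 4: {1,2,3,4,5,6,8,9,10}  ✓accept
'b' @ 5: {1,2,3,4,5,6,8,9,10}  ✓accept
'd' @ 6: {1,2,3,4,6,8,10,11}  ✓accept
'd' @ 7: {1,2,3,4,6,8,10,11}  ✓accept
'a' @ 8: {1,2,3,4,5,6,8,9,10}  ✓accept
'a' @ 9: {1,2,3,4,5,6,8,9,10}  ✓accept
end set {1,2,3,4,5,6,8,9,10} — state 1 in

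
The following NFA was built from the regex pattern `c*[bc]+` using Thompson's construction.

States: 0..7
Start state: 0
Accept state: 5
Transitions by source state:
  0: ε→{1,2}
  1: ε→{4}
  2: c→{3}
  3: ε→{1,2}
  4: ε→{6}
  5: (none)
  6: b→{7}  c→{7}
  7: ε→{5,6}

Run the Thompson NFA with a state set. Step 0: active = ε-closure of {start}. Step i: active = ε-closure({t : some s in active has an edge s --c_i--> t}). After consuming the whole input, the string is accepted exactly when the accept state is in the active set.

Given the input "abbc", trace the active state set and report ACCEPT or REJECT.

start: ε-closure({0}) = {0,1,2,4,6}
'a' @ 1: {}  — dead — no transitions
rest 'bbc' ignored (set empty)
after full input: {}  (accept=5 not in)

Answer: REJECT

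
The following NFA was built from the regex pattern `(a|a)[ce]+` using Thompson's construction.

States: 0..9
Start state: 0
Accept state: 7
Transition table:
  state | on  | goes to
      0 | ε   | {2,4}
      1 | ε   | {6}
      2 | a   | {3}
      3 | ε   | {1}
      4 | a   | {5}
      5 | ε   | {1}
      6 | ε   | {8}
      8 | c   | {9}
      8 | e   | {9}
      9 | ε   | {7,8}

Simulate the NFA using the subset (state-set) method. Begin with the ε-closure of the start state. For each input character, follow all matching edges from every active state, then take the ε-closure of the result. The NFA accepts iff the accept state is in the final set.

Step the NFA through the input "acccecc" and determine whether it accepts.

initial (ε-close {0}): {0,2,4}
'a' @ 1: {1,3,5,6,8}
'c' @ 2: {7,8,9}  [accepting]
'c' @ 3: {7,8,9}  [accepting]
'c' @ 4: {7,8,9}  [accepting]
'e' @ 5: {7,8,9}  [accepting]
'c' @ 6: {7,8,9}  [accepting]
'c' @ 7: {7,8,9}  [accepting]
after full input: {7,8,9}  (accept=7 in)

Answer: ACCEPT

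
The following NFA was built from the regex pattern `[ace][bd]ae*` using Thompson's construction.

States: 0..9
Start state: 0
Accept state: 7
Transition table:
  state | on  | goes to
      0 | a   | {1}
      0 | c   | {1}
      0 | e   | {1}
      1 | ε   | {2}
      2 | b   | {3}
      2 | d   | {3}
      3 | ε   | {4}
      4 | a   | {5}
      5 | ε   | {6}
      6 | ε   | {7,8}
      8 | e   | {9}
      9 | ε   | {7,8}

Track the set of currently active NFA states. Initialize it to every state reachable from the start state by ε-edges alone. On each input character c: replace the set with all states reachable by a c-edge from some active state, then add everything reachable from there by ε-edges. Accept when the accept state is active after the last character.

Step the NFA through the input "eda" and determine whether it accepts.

Answer: ACCEPT

Trace:
S₀ = ε-closure({0}) = {0}
'e' @ 1: {1,2}
'd' @ 2: {3,4}
'a' @ 3: {5,6,7,8}  (accept∈set)
final: {5,6,7,8}; accept 7 in set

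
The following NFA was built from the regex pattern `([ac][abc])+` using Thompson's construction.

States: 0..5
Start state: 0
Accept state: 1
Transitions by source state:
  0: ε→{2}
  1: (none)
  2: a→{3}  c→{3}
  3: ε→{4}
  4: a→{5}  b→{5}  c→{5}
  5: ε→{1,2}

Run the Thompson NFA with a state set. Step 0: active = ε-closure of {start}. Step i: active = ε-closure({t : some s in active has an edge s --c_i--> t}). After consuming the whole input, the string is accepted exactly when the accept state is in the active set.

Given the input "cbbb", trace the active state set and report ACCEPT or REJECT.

start: ε-closure({0}) = {0,2}
'c' @ 1: {3,4}
'b' @ 2: {1,2,5}  (accept∈set)
'b' @ 3: {}  — no active states
rest 'b' ignored (set empty)
after full input: {}  (accept=1 not in)

Answer: REJECT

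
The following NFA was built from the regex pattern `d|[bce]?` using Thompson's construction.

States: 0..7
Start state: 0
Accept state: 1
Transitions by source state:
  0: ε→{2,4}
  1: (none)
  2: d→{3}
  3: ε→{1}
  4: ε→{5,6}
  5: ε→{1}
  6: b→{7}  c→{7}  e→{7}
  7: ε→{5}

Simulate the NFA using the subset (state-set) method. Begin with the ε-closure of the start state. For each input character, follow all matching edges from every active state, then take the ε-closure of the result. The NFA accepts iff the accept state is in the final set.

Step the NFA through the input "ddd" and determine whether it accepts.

S₀ = ε-closure({0}) = {0,1,2,4,5,6}
'd' @ 1: {1,3}  [accepting]
'd' @ 2: {}  — no active states
rest 'd' ignored (set empty)
end set {} — state 1 not in

Answer: REJECT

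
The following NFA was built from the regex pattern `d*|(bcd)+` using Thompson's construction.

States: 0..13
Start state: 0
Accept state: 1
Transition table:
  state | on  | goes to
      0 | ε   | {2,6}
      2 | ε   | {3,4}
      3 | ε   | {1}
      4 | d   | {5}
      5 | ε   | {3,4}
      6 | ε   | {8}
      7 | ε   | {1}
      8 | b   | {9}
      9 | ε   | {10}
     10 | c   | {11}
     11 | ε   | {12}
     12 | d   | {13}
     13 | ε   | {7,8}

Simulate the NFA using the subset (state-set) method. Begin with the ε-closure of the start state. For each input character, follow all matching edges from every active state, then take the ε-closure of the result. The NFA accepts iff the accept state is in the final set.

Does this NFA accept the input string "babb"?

Answer: REJECT

Steps:
S₀ = ε-closure({0}) = {0,1,2,3,4,6,8}
'b' @ 1: {9,10}
'a' @ 2: {}  — no active states
rest 'bb' ignored (set empty)
final: {}; accept 1 not in set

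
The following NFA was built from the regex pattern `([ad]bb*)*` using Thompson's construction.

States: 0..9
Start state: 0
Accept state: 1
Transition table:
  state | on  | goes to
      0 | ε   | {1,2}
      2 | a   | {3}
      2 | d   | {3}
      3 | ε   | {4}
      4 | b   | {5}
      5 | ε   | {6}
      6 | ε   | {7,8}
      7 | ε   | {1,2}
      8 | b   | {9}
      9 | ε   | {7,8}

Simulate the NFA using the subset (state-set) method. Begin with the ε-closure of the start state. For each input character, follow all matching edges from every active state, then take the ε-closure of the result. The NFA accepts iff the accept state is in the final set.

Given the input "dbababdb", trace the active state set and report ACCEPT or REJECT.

S₀ = ε-closure({0}) = {0,1,2}
'd' @ 1: {3,4}
'b' @ 2: {1,2,5,6,7,8}  [accepting]
'a' @ 3: {3,4}
'b' @ 4: {1,2,5,6,7,8}  [accepting]
'a' @ 5: {3,4}
'b' @ 6: {1,2,5,6,7,8}  [accepting]
'd' @ 7: {3,4}
'b' @ 8: {1,2,5,6,7,8}  [accepting]
final: {1,2,5,6,7,8}; accept 1 in set

Answer: ACCEPT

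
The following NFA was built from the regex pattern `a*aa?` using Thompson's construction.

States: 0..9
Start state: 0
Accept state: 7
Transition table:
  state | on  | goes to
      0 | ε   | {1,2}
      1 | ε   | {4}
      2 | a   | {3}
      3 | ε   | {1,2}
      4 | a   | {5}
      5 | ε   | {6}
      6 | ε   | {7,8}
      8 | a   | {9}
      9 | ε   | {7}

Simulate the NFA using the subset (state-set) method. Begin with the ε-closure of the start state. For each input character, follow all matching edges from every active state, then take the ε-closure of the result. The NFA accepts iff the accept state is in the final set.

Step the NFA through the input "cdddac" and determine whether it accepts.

Answer: REJECT

Trace:
initial (ε-close {0}): {0,1,2,4}
'c' @ 1: {}  — no active states
rest 'dddac' ignored (set empty)
final: {}; accept 7 not in set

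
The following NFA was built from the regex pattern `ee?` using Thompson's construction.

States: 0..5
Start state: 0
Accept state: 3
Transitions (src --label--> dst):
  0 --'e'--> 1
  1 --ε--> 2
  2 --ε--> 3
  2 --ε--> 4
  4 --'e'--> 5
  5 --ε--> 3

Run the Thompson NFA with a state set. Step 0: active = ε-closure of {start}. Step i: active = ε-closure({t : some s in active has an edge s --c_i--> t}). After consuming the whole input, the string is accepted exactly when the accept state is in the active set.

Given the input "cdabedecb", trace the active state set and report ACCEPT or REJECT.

S₀ = ε-closure({0}) = {0}
'c' @ 1: {}  — state set empty
rest 'dabedecb' ignored (set empty)
after full input: {}  (accept=3 not in)

Answer: REJECT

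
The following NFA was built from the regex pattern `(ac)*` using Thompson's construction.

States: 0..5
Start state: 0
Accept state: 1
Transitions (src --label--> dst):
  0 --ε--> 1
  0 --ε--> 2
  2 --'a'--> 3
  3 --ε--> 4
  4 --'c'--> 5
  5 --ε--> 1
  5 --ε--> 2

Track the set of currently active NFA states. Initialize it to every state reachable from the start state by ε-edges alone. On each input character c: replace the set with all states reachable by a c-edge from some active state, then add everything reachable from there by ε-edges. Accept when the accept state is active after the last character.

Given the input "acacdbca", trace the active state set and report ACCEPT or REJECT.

Answer: REJECT

Steps:
initial (ε-close {0}): {0,1,2}
'a' @ 1: {3,4}
'c' @ 2: {1,2,5}  (accept∈set)
'a' @ 3: {3,4}
'c' @ 4: {1,2,5}  (accept∈set)
'd' @ 5: {}  — no active states
rest 'bca' ignored (set empty)
final: {}; accept 1 not in set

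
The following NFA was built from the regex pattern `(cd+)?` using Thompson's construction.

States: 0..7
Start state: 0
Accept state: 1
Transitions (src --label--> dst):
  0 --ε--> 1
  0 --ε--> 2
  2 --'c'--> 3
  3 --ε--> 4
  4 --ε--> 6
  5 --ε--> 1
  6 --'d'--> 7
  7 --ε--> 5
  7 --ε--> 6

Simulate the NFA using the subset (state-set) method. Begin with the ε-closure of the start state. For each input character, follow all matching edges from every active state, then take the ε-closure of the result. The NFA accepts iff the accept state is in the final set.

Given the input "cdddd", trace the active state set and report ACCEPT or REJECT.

S₀ = ε-closure({0}) = {0,1,2}
'c' @ 1: {3,4,6}
'd' @ 2: {1,5,6,7}  [accepting]
'd' @ 3: {1,5,6,7}  [accepting]
'd' @ 4: {1,5,6,7}  [accepting]
'd' @ 5: {1,5,6,7}  [accepting]
end set {1,5,6,7} — state 1 in

Answer: ACCEPT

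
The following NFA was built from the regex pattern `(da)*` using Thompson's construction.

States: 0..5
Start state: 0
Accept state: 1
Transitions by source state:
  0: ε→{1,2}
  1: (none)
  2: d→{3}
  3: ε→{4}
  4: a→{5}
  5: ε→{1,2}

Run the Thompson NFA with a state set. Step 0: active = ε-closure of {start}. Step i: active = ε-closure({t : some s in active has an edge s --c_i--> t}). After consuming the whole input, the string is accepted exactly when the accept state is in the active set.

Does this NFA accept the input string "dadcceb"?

S₀ = ε-closure({0}) = {0,1,2}
'd' @ 1: {3,4}
'a' @ 2: {1,2,5}  ✓accept
'd' @ 3: {3,4}
'c' @ 4: {}  — dead — no transitions
rest 'ceb' ignored (set empty)
final: {}; accept 1 not in set

Answer: REJECT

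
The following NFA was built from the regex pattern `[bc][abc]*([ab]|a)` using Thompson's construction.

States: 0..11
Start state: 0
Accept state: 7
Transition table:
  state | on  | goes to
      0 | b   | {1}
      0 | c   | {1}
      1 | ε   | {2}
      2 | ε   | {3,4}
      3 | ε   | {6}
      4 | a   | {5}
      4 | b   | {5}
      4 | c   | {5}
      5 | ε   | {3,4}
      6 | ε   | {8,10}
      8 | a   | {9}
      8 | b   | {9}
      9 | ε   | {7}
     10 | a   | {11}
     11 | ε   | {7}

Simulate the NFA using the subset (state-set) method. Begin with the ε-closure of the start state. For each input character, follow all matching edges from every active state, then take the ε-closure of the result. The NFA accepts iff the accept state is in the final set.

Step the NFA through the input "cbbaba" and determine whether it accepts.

initial (ε-close {0}): {0}
'c' @ 1: {1,2,3,4,6,8,10}
'b' @ 2: {3,4,5,6,7,8,9,10}  ✓accept
'b' @ 3: {3,4,5,6,7,8,9,10}  ✓accept
'a' @ 4: {3,4,5,6,7,8,9,10,11}  ✓accept
'b' @ 5: {3,4,5,6,7,8,9,10}  ✓accept
'a' @ 6: {3,4,5,6,7,8,9,10,11}  ✓accept
end set {3,4,5,6,7,8,9,10,11} — state 7 in

Answer: ACCEPT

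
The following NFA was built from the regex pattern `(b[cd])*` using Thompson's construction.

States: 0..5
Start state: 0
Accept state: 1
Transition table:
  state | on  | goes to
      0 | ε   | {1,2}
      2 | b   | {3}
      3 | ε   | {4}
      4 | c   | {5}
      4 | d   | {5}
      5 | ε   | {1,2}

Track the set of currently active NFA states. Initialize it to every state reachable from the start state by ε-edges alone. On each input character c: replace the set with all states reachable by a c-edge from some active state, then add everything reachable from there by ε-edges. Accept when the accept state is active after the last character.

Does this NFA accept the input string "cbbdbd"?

start: ε-closure({0}) = {0,1,2}
'c' @ 1: {}  — state set empty
rest 'bbdbd' ignored (set empty)
after full input: {}  (accept=1 not in)

Answer: REJECT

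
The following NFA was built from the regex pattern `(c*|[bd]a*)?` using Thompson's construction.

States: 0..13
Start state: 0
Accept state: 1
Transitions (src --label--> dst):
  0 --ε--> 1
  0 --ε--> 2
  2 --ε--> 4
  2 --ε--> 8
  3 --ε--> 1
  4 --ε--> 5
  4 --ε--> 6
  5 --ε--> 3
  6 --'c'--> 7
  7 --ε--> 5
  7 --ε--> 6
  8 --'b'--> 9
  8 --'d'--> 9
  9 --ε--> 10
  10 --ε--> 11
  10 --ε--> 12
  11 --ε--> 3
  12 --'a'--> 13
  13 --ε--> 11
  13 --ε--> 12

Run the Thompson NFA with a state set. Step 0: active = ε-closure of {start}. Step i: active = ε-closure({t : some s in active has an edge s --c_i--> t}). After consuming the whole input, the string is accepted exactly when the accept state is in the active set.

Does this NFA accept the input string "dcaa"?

Answer: REJECT

Steps:
initial (ε-close {0}): {0,1,2,3,4,5,6,8}
'd' @ 1: {1,3,9,10,11,12}  (accept∈set)
'c' @ 2: {}  — state set empty
rest 'aa' ignored (set empty)
end set {} — state 1 not in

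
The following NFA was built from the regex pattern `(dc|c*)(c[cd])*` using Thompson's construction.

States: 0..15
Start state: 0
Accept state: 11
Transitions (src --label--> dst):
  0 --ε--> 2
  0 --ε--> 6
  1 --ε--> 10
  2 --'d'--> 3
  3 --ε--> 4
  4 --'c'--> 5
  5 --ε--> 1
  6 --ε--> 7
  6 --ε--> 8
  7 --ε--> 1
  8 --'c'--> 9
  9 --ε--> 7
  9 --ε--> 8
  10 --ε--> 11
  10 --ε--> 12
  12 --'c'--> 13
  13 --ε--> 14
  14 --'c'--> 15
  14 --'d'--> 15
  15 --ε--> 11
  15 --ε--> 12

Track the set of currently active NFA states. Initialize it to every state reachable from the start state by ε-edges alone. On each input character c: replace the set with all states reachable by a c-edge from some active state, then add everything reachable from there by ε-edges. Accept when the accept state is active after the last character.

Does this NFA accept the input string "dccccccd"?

initial (ε-close {0}): {0,1,2,6,7,8,10,11,12}
'd' @ 1: {3,4}
'c' @ 2: {1,5,10,11,12}  (accept∈set)
'c' @ 3: {13,14}
'c' @ 4: {11,12,15}  (accept∈set)
'c' @ 5: {13,14}
'c' @ 6: {11,12,15}  (accept∈set)
'c' @ 7: {13,14}
'd' @ 8: {11,12,15}  (accept∈set)
after full input: {11,12,15}  (accept=11 in)

Answer: ACCEPT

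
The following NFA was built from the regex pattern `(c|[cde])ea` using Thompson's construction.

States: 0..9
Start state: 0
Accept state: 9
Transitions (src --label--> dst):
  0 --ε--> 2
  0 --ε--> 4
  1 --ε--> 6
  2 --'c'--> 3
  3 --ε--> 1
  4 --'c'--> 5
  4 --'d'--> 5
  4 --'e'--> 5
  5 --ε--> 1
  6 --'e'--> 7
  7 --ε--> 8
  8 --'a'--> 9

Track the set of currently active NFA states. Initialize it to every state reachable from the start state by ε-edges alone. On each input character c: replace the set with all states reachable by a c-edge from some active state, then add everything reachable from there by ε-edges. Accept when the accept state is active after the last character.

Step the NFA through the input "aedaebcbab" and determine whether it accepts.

Answer: REJECT

Derivation:
start: ε-closure({0}) = {0,2,4}
'a' @ 1: {}  — state set empty
rest 'edaebcbab' ignored (set empty)
final: {}; accept 9 not in set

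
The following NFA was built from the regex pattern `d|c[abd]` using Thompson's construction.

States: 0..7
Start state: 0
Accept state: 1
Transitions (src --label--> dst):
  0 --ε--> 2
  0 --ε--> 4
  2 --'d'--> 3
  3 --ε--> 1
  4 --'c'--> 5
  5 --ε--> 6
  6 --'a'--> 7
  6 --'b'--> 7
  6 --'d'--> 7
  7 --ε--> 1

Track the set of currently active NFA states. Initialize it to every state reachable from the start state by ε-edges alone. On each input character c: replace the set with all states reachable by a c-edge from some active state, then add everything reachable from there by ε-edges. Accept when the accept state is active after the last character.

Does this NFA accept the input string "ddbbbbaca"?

initial (ε-close {0}): {0,2,4}
'd' @ 1: {1,3}  (accept∈set)
'd' @ 2: {}  — dead — no transitions
rest 'bbbbaca' ignored (set empty)
end set {} — state 1 not in

Answer: REJECT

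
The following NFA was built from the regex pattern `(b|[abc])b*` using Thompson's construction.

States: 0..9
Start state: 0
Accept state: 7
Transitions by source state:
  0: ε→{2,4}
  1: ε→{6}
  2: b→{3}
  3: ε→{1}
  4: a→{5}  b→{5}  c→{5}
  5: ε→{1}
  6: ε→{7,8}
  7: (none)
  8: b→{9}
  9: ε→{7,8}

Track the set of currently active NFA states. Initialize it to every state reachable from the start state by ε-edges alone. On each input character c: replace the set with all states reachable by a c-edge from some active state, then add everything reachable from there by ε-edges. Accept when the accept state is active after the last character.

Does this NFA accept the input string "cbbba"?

Answer: REJECT

Derivation:
start: ε-closure({0}) = {0,2,4}
'c' @ 1: {1,5,6,7,8}  [accepting]
'b' @ 2: {7,8,9}  [accepting]
'b' @ 3: {7,8,9}  [accepting]
'b' @ 4: {7,8,9}  [accepting]
'a' @ 5: {}  — dead — no transitions
final: {}; accept 7 not in set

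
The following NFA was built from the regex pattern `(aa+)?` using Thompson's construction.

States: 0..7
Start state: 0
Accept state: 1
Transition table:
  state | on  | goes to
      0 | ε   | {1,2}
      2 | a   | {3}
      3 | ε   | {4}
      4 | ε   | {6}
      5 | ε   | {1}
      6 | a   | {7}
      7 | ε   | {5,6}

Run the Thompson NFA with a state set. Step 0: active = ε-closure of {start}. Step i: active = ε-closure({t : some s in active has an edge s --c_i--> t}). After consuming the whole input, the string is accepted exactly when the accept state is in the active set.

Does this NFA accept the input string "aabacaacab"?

Answer: REJECT

Steps:
start: ε-closure({0}) = {0,1,2}
'a' @ 1: {3,4,6}
'a' @ 2: {1,5,6,7}  ✓accept
'b' @ 3: {}  — state set empty
rest 'acaacab' ignored (set empty)
after full input: {}  (accept=1 not in)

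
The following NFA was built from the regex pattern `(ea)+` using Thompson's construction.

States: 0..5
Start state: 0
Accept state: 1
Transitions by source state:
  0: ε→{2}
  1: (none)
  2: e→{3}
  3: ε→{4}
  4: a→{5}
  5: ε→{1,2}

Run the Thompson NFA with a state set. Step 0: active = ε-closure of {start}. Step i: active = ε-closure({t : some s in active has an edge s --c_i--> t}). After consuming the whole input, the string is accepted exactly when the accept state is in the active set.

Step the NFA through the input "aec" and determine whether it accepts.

initial (ε-close {0}): {0,2}
'a' @ 1: {}  — state set empty
rest 'ec' ignored (set empty)
final: {}; accept 1 not in set

Answer: REJECT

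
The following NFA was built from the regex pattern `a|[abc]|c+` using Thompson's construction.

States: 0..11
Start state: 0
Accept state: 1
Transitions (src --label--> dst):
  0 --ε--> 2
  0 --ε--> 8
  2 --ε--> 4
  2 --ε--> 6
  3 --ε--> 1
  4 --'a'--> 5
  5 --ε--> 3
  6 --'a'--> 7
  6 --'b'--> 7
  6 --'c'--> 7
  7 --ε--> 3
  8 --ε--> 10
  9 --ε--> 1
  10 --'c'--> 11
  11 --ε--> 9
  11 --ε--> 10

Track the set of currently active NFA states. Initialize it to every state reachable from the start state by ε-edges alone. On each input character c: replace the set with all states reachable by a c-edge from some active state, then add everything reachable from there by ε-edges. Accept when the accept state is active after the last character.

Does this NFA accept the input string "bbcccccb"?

initial (ε-close {0}): {0,2,4,6,8,10}
'b' @ 1: {1,3,7}  ✓accept
'b' @ 2: {}  — no active states
rest 'cccccb' ignored (set empty)
after full input: {}  (accept=1 not in)

Answer: REJECT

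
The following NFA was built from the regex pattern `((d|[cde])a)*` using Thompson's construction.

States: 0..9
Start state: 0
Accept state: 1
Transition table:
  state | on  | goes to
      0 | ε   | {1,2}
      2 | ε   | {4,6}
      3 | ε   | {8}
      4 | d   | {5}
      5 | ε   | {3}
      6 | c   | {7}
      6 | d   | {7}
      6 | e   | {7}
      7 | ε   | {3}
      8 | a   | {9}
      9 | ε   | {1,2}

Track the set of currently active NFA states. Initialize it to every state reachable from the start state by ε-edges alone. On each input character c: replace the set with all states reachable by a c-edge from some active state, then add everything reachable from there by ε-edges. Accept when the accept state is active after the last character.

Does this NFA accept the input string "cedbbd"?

Answer: REJECT

Trace:
S₀ = ε-closure({0}) = {0,1,2,4,6}
'c' @ 1: {3,7,8}
'e' @ 2: {}  — no active states
rest 'dbbd' ignored (set empty)
final: {}; accept 1 not in set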